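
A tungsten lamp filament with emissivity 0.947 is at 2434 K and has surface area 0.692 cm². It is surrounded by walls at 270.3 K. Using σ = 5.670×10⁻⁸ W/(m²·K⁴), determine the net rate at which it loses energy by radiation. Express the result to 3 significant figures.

Net loss ≈ 130 W

Area A = 0.692 cm² = 6.92×10⁻⁵ m².
Net radiated power P_net = εσA(T⁴ − T₀⁴) = 0.947×5.670×10⁻⁸×6.92×10⁻⁵×(2434⁴ − 270.3⁴).
T⁴ − T₀⁴ = 3.50980×10¹³ − 5.33807×10⁹ = 3.50927×10¹³ K⁴, so P_net = 130 W.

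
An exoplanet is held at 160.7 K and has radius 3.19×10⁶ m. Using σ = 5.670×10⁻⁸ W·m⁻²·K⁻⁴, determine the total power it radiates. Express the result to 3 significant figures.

Surface area A = 4πR² = 4π(3.19×10⁶ m)² = 1.27877×10¹⁴ m².
P = σAT⁴ = 5.670×10⁻⁸ × 1.27877×10¹⁴ × (160.7)⁴ = 4.84×10¹⁵ W.

P ≈ 4.84×10¹⁵ W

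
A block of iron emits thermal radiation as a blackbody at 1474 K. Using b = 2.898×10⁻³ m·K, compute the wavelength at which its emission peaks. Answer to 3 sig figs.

Wien's displacement law: λ_max = b/T = (2.898×10⁻³ m·K)/(1474 K) = 1.966×10⁻⁶ m.
That is 1.97 μm, in the infrared range.

λ_max ≈ 1.97 μm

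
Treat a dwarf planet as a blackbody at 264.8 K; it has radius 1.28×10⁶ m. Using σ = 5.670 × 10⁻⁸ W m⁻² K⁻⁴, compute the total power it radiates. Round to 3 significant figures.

Surface area A = 4πR² = 4π(1.28×10⁶ m)² = 2.05887×10¹³ m².
P = σAT⁴ = 5.670×10⁻⁸ × 2.05887×10¹³ × (264.8)⁴ = 5.74×10¹⁵ W.

P ≈ 5.74×10¹⁵ W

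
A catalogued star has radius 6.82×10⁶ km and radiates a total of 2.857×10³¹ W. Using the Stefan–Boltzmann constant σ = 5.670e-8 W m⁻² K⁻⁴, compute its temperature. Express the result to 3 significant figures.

Surface area A = 4πR² = 4π(6.82×10⁹ m)² = 5.84492×10²⁰ m².
P = σAT⁴ ⇒ T = (P/(σA))^(1/4) = (2.857×10³¹/(5.670×10⁻⁸×5.84492×10²⁰))^(1/4) = 3.05×10⁴ K.

T ≈ 3.05×10⁴ K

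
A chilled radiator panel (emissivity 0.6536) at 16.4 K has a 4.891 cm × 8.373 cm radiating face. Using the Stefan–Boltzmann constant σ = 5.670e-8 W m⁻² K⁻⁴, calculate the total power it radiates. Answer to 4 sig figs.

P ≈ 1.098×10⁻⁵ W

Area A = 0.04891 × 0.08373 = 4.09523×10⁻³ m².
P = εσAT⁴ = 0.6536 × 5.670×10⁻⁸ × 4.09523×10⁻³ × (16.4)⁴ = 1.098×10⁻⁵ W.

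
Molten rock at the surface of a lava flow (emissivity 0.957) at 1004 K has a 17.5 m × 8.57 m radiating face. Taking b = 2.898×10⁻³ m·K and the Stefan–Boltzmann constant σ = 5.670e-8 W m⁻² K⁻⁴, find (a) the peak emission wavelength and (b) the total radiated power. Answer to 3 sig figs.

(a) λ_max = b/T = 2.898×10⁻³/1004 = 2.886×10⁻⁶ m = 2.89×10³ nm.
Area A = 17.5 × 8.57 = 149.975 m².
(b) P = εσAT⁴ = 0.957×5.670×10⁻⁸×149.975×(1004)⁴ = 8.27×10⁶ W.

λ_max ≈ 2.89×10³ nm; P ≈ 8.27×10⁶ W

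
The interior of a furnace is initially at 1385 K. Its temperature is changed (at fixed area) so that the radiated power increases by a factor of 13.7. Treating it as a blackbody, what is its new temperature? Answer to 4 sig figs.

P ∝ T⁴, so T₂/T₁ = (P₂/P₁)^(1/4) = (13.7)^(1/4) = 1.92389.
T₂ = 1385 × 1.92389 = 2665 K.

T₂ ≈ 2665 K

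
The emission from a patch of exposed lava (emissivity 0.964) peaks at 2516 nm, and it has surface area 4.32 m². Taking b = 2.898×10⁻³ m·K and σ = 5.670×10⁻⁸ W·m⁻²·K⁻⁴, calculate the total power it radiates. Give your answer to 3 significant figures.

P ≈ 4.16×10⁵ W

Wien's law: T = b/λ_max = 2.898×10⁻³/2.516×10⁻⁶ = 1151.83 K.
Area A = 4.32 m².
Then P = εσAT⁴ = 0.964×5.670×10⁻⁸×4.32×(1151.83)⁴ = 4.16×10⁵ W.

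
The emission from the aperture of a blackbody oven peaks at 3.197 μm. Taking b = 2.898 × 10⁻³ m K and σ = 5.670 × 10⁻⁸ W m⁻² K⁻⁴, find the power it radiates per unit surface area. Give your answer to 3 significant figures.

Wien's law: T = b/λ_max = 2.898×10⁻³/3.197×10⁻⁶ = 906.475 K.
Then I = σT⁴ = 5.670×10⁻⁸×(906.475)⁴ = 3.83×10⁴ W/m².

I ≈ 3.83×10⁴ W/m²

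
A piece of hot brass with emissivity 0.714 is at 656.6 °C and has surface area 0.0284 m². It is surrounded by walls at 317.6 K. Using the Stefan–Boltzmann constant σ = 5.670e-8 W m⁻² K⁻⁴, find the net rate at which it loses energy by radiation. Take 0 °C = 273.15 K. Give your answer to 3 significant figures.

T = 656.6 °C + 273.15 = 929.75 K.
Area A = 0.0284 m².
Net radiated power P_net = εσA(T⁴ − T₀⁴) = 0.714×5.670×10⁻⁸×0.0284×(929.75⁴ − 317.6⁴).
T⁴ − T₀⁴ = 7.47248×10¹¹ − 1.01747×10¹⁰ = 7.37073×10¹¹ K⁴, so P_net = 847 W.

Net loss ≈ 847 W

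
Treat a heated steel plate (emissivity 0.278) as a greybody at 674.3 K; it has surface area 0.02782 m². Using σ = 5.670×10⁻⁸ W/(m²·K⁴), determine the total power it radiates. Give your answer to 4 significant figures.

P ≈ 90.66 W

Area A = 0.02782 m².
P = εσAT⁴ = 0.278 × 5.670×10⁻⁸ × 0.02782 × (674.3)⁴ = 90.66 W.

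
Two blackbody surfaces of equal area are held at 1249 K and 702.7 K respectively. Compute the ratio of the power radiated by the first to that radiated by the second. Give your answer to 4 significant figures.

With equal areas, P₁/P₂ = (T₁/T₂)⁴ = (1249/702.7)⁴ = 9.981.

P₁/P₂ ≈ 9.981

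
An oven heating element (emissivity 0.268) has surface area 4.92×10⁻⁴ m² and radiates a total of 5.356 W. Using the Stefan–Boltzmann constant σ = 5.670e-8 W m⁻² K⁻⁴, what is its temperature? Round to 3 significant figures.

T ≈ 920 K

Area A = 4.92×10⁻⁴ m².
P = εσAT⁴ ⇒ T = (P/(εσA))^(1/4) = (5.356/(0.268×5.670×10⁻⁸×4.92×10⁻⁴))^(1/4) = 920 K.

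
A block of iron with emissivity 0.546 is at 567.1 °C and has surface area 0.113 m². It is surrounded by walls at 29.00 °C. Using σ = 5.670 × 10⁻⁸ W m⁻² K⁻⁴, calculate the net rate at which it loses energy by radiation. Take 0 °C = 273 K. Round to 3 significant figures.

Net loss ≈ 1.71×10³ W

T = 567.1 °C + 273 = 840.1 K.
Surroundings: T = 29.00 °C + 273 = 302.00 K.
Area A = 0.113 m².
Net radiated power P_net = εσA(T⁴ − T₀⁴) = 0.546×5.670×10⁻⁸×0.113×(840.1⁴ − 302.00⁴).
T⁴ − T₀⁴ = 4.98108×10¹¹ − 8.31817×10⁹ = 4.89790×10¹¹ K⁴, so P_net = 1.71×10³ W.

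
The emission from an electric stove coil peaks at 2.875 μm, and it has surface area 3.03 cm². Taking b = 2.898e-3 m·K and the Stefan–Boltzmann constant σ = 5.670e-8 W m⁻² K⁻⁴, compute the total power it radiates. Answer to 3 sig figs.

P ≈ 17.7 W

Wien's law: T = b/λ_max = 2.898×10⁻³/2.875×10⁻⁶ = 1008.00 K.
Area A = 3.03 cm² = 3.03×10⁻⁴ m².
Then P = σAT⁴ = 5.670×10⁻⁸×3.03×10⁻⁴×(1008.00)⁴ = 17.7 W.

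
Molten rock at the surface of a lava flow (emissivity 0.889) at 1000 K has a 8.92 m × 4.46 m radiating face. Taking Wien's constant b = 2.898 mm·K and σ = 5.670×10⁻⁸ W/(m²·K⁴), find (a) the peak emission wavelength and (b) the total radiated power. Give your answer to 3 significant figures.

(a) λ_max = b/T = 2.898×10⁻³/1000 = 2.898×10⁻⁶ m = 2.90 μm.
Area A = 8.92 × 4.46 = 39.7832 m².
(b) P = εσAT⁴ = 0.889×5.670×10⁻⁸×39.7832×(1000)⁴ = 2.01×10⁶ W.

λ_max ≈ 2.90 μm; P ≈ 2.01×10⁶ W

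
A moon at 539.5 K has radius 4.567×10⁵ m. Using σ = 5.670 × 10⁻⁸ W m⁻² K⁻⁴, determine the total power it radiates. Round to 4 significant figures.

P ≈ 1.259×10¹⁶ W

Surface area A = 4πR² = 4π(4.567×10⁵ m)² = 2.62103×10¹² m².
P = σAT⁴ = 5.670×10⁻⁸ × 2.62103×10¹² × (539.5)⁴ = 1.259×10¹⁶ W.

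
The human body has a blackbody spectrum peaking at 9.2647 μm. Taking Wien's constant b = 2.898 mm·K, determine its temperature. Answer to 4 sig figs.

Wien's law gives T = b/λ_max = (2.898×10⁻³ m·K)/(9.2647×10⁻⁶ m) = 312.8 K.

T ≈ 312.8 K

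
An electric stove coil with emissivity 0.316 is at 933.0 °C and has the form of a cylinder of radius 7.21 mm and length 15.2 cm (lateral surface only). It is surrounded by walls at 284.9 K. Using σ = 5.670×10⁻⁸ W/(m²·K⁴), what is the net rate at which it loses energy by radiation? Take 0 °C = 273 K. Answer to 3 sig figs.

T = 933.0 °C + 273 = 1206.0 K.
Lateral area A = 2πrL = 2π×7.21×10⁻³×0.152 = 6.88587×10⁻³ m².
Net radiated power P_net = εσA(T⁴ − T₀⁴) = 0.316×5.670×10⁻⁸×6.88587×10⁻³×(1206.0⁴ − 284.9⁴).
T⁴ − T₀⁴ = 2.11538×10¹² − 6.58825×10⁹ = 2.10879×10¹² K⁴, so P_net = 260 W.

Net loss ≈ 260 W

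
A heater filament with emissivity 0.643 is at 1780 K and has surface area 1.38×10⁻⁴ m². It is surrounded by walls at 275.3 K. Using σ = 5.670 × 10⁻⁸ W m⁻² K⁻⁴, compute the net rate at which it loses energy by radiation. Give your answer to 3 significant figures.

Area A = 1.38×10⁻⁴ m².
Net radiated power P_net = εσA(T⁴ − T₀⁴) = 0.643×5.670×10⁻⁸×1.38×10⁻⁴×(1780⁴ − 275.3⁴).
T⁴ − T₀⁴ = 1.00388×10¹³ − 5.74414×10⁹ = 1.00331×10¹³ K⁴, so P_net = 50.5 W.

Net loss ≈ 50.5 W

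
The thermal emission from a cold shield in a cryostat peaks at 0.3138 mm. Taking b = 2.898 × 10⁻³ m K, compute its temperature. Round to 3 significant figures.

T ≈ 9.24 K

Wien's law gives T = b/λ_max = (2.898×10⁻³ m·K)/(3.138×10⁻⁴ m) = 9.24 K.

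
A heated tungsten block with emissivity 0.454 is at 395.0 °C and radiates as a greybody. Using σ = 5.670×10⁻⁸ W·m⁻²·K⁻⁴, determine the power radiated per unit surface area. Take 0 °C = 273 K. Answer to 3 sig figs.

T = 395.0 °C + 273 = 668.0 K.
Stefan–Boltzmann: I = εσT⁴ = 0.454 × 5.670×10⁻⁸ × (668.0)⁴ = 5.13×10³ W/m².

I ≈ 5.13×10³ W/m²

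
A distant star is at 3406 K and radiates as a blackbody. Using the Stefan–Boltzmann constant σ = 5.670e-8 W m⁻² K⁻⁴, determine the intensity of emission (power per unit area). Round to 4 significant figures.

I ≈ 7.631×10⁶ W/m²

Stefan–Boltzmann: I = σT⁴ = 5.670×10⁻⁸ × (3406)⁴ = 7.631×10⁶ W/m².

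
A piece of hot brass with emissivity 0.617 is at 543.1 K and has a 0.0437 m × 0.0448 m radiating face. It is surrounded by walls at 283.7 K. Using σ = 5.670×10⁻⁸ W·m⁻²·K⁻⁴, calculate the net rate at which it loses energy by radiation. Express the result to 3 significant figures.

Net loss ≈ 5.51 W

Area A = 0.0437 × 0.0448 = 1.95776×10⁻³ m².
Net radiated power P_net = εσA(T⁴ − T₀⁴) = 0.617×5.670×10⁻⁸×1.95776×10⁻³×(543.1⁴ − 283.7⁴).
T⁴ − T₀⁴ = 8.70000×10¹⁰ − 6.47795×10⁹ = 8.05220×10¹⁰ K⁴, so P_net = 5.51 W.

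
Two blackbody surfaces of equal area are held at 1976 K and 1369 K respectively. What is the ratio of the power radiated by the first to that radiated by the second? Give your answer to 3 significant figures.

P₁/P₂ ≈ 4.34

With equal areas, P₁/P₂ = (T₁/T₂)⁴ = (1976/1369)⁴ = 4.34.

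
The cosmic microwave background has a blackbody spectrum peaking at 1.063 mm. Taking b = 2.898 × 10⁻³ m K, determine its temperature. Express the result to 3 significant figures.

Wien's law gives T = b/λ_max = (2.898×10⁻³ m·K)/(1.063×10⁻³ m) = 2.73 K.

T ≈ 2.73 K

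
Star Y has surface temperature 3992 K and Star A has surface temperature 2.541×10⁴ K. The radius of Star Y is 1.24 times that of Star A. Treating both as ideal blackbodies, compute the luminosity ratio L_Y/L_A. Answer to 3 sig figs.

L ∝ R²T⁴, so L_Y/L_A = (R_Y/R_A)²(T_Y/T_A)⁴ = (1.24)² × (3992/2.541×10⁴)⁴ = 1.5376 × 6.09177×10⁻⁴ = 9.37×10⁻⁴.

L_Y/L_A ≈ 9.37×10⁻⁴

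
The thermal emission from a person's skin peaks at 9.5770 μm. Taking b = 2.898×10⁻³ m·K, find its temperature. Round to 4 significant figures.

T ≈ 302.6 K

Wien's law gives T = b/λ_max = (2.898×10⁻³ m·K)/(9.5770×10⁻⁶ m) = 302.6 K.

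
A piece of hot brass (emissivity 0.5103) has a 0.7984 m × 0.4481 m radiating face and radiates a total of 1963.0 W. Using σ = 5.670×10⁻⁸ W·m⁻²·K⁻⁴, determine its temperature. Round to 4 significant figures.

T ≈ 659.9 K

Area A = 0.7984 × 0.4481 = 0.357763 m².
P = εσAT⁴ ⇒ T = (P/(εσA))^(1/4) = (1963.0/(0.5103×5.670×10⁻⁸×0.357763))^(1/4) = 659.9 K.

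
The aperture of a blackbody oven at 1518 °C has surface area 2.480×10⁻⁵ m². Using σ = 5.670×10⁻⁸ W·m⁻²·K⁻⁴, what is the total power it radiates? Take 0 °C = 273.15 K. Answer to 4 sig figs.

T = 1518 °C + 273.15 = 1791.15 K.
Area A = 2.480×10⁻⁵ m².
P = σAT⁴ = 5.670×10⁻⁸ × 2.480×10⁻⁵ × (1791.15)⁴ = 14.47 W.

P ≈ 14.47 W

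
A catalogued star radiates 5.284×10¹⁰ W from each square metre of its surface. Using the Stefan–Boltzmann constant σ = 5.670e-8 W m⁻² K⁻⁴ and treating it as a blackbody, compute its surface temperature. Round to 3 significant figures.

T ≈ 3.11×10⁴ K

I = σT⁴, so T = (I/σ)^(1/4) = (5.284×10¹⁰/(5.670×10⁻⁸))^(1/4) = 3.11×10⁴ K.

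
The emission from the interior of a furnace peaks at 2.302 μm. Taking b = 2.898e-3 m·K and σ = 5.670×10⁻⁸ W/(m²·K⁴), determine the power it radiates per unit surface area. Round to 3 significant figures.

I ≈ 1.42×10⁵ W/m²

Wien's law: T = b/λ_max = 2.898×10⁻³/2.302×10⁻⁶ = 1258.91 K.
Then I = σT⁴ = 5.670×10⁻⁸×(1258.91)⁴ = 1.42×10⁵ W/m².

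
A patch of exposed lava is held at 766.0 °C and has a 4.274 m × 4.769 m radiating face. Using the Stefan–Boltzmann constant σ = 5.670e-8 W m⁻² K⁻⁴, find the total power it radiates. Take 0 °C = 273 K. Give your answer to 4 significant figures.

P ≈ 1.347×10⁶ W

T = 766.0 °C + 273 = 1039.0 K.
Area A = 4.274 × 4.769 = 20.3827 m².
P = σAT⁴ = 5.670×10⁻⁸ × 20.3827 × (1039.0)⁴ = 1.347×10⁶ W.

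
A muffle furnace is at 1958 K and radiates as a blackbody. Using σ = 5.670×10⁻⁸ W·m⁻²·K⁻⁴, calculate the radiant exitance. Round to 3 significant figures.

I ≈ 8.33×10⁵ W/m²

Stefan–Boltzmann: I = σT⁴ = 5.670×10⁻⁸ × (1958)⁴ = 8.33×10⁵ W/m².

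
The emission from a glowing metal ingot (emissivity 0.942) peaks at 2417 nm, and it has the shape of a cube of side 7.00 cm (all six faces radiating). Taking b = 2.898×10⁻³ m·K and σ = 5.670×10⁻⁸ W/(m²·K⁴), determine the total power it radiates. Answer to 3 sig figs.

P ≈ 3.25×10³ W

Wien's law: T = b/λ_max = 2.898×10⁻³/2.417×10⁻⁶ = 1199.01 K.
Area A = 6s² = 6×(0.0700 m)² = 0.0294 m².
Then P = εσAT⁴ = 0.942×5.670×10⁻⁸×0.0294×(1199.01)⁴ = 3.25×10³ W.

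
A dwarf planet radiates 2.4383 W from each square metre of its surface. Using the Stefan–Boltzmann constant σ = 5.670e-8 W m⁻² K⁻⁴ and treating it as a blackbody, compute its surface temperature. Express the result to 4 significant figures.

I = σT⁴, so T = (I/σ)^(1/4) = (2.4383/(5.670×10⁻⁸))^(1/4) = 80.98 K.

T ≈ 80.98 K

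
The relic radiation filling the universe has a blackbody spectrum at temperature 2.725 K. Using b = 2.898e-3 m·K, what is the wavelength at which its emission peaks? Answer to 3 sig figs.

λ_max ≈ 1.06 mm

Wien's displacement law: λ_max = b/T = (2.898×10⁻³ m·K)/(2.725 K) = 1.063×10⁻³ m.
That is 1.06 mm, in the microwave range.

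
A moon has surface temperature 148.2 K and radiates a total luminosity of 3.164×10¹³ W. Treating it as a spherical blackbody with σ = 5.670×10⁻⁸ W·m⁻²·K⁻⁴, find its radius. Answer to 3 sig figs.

L = 4πR²σT⁴ ⇒ R = √(L/(4πσT⁴)).
σT⁴ = 27.3512 W/m², so R = √(3.164×10¹³/(4π×27.3512)) = 3.03×10⁵ m.

R ≈ 3.03×10⁵ m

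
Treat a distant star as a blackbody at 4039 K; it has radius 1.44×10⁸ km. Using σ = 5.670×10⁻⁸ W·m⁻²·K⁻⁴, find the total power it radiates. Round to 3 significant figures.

P ≈ 3.93×10³⁰ W

Surface area A = 4πR² = 4π(1.44×10¹¹ m)² = 2.60576×10²³ m².
P = σAT⁴ = 5.670×10⁻⁸ × 2.60576×10²³ × (4039)⁴ = 3.93×10³⁰ W.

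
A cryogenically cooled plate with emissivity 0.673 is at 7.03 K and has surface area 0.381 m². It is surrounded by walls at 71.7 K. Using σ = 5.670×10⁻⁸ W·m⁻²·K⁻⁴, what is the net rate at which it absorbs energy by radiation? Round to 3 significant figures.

Net gain ≈ 0.384 W

Area A = 0.381 m².
Net radiated power P_net = εσA(T⁴ − T₀⁴) = 0.673×5.670×10⁻⁸×0.381×(7.03⁴ − 71.7⁴).
T⁴ − T₀⁴ = 2442.43 − 2.64287×10⁷ = -2.64263×10⁷ K⁴, so P_net = -0.384 W — negative, meaning a net gain of 0.384 W.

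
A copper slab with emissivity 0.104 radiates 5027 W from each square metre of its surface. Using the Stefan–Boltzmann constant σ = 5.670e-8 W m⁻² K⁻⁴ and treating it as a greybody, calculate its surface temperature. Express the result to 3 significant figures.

I = εσT⁴, so T = (I/εσ)^(1/4) = (5027/(0.104×5.670×10⁻⁸))^(1/4) = 961 K.

T ≈ 961 K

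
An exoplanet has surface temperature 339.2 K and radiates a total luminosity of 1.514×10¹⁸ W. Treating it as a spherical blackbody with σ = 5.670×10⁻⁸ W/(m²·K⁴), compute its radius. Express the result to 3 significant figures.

L = 4πR²σT⁴ ⇒ R = √(L/(4πσT⁴)).
σT⁴ = 750.596 W/m², so R = √(1.514×10¹⁸/(4π×750.596)) = 1.27×10⁷ m.

R ≈ 1.27×10⁷ m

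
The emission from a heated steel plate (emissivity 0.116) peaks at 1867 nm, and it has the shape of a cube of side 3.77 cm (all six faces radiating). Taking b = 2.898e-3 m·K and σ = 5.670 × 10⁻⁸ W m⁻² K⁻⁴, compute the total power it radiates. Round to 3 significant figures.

Wien's law: T = b/λ_max = 2.898×10⁻³/1.867×10⁻⁶ = 1552.22 K.
Area A = 6s² = 6×(0.0377 m)² = 8.52774×10⁻³ m².
Then P = εσAT⁴ = 0.116×5.670×10⁻⁸×8.52774×10⁻³×(1552.22)⁴ = 326 W.

P ≈ 326 W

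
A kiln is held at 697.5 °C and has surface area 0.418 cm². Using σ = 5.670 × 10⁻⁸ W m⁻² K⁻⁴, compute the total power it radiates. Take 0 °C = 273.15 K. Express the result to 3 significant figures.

T = 697.5 °C + 273.15 = 970.65 K.
Area A = 0.418 cm² = 4.18×10⁻⁵ m².
P = σAT⁴ = 5.670×10⁻⁸ × 4.18×10⁻⁵ × (970.65)⁴ = 2.10 W.

P ≈ 2.10 W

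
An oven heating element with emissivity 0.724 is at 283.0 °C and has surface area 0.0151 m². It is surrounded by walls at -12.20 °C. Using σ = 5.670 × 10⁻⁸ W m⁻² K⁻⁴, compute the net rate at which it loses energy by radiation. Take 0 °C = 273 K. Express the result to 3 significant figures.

Net loss ≈ 56.4 W

T = 283.0 °C + 273 = 556.0 K.
Surroundings: T = -12.20 °C + 273 = 260.80 K.
Area A = 0.0151 m².
Net radiated power P_net = εσA(T⁴ − T₀⁴) = 0.724×5.670×10⁻⁸×0.0151×(556.0⁴ − 260.80⁴).
T⁴ − T₀⁴ = 9.55651×10¹⁰ − 4.62626×10⁹ = 9.09388×10¹⁰ K⁴, so P_net = 56.4 W.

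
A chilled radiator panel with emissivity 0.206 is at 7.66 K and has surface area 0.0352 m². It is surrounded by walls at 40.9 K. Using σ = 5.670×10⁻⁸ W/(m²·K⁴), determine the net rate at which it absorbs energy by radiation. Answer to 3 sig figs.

Area A = 0.0352 m².
Net radiated power P_net = εσA(T⁴ − T₀⁴) = 0.206×5.670×10⁻⁸×0.0352×(7.66⁴ − 40.9⁴).
T⁴ − T₀⁴ = 3442.83 − 2.79829×10⁶ = -2.79485×10⁶ K⁴, so P_net = -1.15×10⁻³ W — negative, meaning a net gain of 1.15×10⁻³ W.

Net gain ≈ 1.15×10⁻³ W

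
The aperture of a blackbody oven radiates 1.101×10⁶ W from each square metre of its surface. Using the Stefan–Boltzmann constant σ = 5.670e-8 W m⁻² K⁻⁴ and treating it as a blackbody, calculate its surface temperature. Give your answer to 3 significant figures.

I = σT⁴, so T = (I/σ)^(1/4) = (1.101×10⁶/(5.670×10⁻⁸))^(1/4) = 2.10×10³ K.

T ≈ 2.10×10³ K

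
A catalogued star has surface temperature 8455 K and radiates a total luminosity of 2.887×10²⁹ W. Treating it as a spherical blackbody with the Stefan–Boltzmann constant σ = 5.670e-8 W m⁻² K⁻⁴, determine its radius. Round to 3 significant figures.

R ≈ 8.90×10⁹ m

L = 4πR²σT⁴ ⇒ R = √(L/(4πσT⁴)).
σT⁴ = 2.89759×10⁸ W/m², so R = √(2.887×10²⁹/(4π×2.89759×10⁸)) = 8.90×10⁹ m.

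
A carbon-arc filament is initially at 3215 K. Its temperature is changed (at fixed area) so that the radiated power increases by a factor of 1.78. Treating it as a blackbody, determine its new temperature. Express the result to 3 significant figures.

T₂ ≈ 3.71×10³ K

P ∝ T⁴, so T₂/T₁ = (P₂/P₁)^(1/4) = (1.78)^(1/4) = 1.15506.
T₂ = 3215 × 1.15506 = 3.71×10³ K.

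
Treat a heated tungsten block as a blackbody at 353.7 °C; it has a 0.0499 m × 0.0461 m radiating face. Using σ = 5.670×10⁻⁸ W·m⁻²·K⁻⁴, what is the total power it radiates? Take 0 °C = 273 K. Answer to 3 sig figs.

T = 353.7 °C + 273 = 626.7 K.
Area A = 0.0499 × 0.0461 = 2.30039×10⁻³ m².
P = σAT⁴ = 5.670×10⁻⁸ × 2.30039×10⁻³ × (626.7)⁴ = 20.1 W.

P ≈ 20.1 W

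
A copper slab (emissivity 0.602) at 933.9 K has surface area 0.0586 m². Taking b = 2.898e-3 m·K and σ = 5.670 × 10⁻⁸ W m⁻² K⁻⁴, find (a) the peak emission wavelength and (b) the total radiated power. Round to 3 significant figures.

λ_max ≈ 3.10 μm; P ≈ 1.52×10³ W

(a) λ_max = b/T = 2.898×10⁻³/933.9 = 3.103×10⁻⁶ m = 3.10 μm.
Area A = 0.0586 m².
(b) P = εσAT⁴ = 0.602×5.670×10⁻⁸×0.0586×(933.9)⁴ = 1.52×10³ W.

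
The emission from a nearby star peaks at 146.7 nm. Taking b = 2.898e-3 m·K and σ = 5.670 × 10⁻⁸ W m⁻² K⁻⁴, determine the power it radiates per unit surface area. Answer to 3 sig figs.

I ≈ 8.63×10⁹ W/m²

Wien's law: T = b/λ_max = 2.898×10⁻³/1.467×10⁻⁷ = 19754.6 K.
Then I = σT⁴ = 5.670×10⁻⁸×(19754.6)⁴ = 8.63×10⁹ W/m².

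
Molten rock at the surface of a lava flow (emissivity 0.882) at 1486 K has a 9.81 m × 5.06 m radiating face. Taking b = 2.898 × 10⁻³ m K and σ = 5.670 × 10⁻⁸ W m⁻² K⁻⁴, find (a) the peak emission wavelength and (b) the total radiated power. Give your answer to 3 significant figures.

λ_max ≈ 1.95 μm; P ≈ 1.21×10⁷ W

(a) λ_max = b/T = 2.898×10⁻³/1486 = 1.950×10⁻⁶ m = 1.95 μm.
Area A = 9.81 × 5.06 = 49.6386 m².
(b) P = εσAT⁴ = 0.882×5.670×10⁻⁸×49.6386×(1486)⁴ = 1.21×10⁷ W.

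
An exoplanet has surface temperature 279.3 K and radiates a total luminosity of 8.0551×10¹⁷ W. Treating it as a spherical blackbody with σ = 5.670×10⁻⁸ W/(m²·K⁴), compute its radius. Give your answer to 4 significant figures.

R ≈ 1.363×10⁷ m

L = 4πR²σT⁴ ⇒ R = √(L/(4πσT⁴)).
σT⁴ = 345.038 W/m², so R = √(8.0551×10¹⁷/(4π×345.038)) = 1.363×10⁷ m.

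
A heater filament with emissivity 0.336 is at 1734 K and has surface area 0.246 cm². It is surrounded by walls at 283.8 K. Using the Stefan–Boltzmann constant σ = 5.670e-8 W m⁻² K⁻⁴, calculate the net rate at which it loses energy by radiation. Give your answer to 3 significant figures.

Net loss ≈ 4.23 W

Area A = 0.246 cm² = 2.46×10⁻⁵ m².
Net radiated power P_net = εσA(T⁴ − T₀⁴) = 0.336×5.670×10⁻⁸×2.46×10⁻⁵×(1734⁴ − 283.8⁴).
T⁴ − T₀⁴ = 9.04058×10¹² − 6.48708×10⁹ = 9.03409×10¹² K⁴, so P_net = 4.23 W.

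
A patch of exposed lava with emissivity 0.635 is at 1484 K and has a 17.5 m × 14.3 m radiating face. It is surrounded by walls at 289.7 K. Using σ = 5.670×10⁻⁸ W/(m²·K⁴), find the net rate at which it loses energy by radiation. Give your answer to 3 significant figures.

Net loss ≈ 4.36×10⁷ W

Area A = 17.5 × 14.3 = 250.25 m².
Net radiated power P_net = εσA(T⁴ − T₀⁴) = 0.635×5.670×10⁻⁸×250.25×(1484⁴ − 289.7⁴).
T⁴ − T₀⁴ = 4.84993×10¹² − 7.04359×10⁹ = 4.84289×10¹² K⁴, so P_net = 4.36×10⁷ W.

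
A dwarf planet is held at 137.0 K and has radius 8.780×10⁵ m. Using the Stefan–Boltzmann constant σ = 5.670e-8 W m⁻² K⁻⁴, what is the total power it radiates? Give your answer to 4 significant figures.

Surface area A = 4πR² = 4π(8.780×10⁵ m)² = 9.68721×10¹² m².
P = σAT⁴ = 5.670×10⁻⁸ × 9.68721×10¹² × (137.0)⁴ = 1.935×10¹⁴ W.

P ≈ 1.935×10¹⁴ W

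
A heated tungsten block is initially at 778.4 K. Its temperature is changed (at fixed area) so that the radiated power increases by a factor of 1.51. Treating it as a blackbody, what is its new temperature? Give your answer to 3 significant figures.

T₂ ≈ 863 K

P ∝ T⁴, so T₂/T₁ = (P₂/P₁)^(1/4) = (1.51)^(1/4) = 1.10852.
T₂ = 778.4 × 1.10852 = 863 K.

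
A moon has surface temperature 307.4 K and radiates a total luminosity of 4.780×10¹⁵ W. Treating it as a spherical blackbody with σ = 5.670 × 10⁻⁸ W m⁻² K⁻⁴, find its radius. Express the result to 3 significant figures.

L = 4πR²σT⁴ ⇒ R = √(L/(4πσT⁴)).
σT⁴ = 506.289 W/m², so R = √(4.780×10¹⁵/(4π×506.289)) = 8.67×10⁵ m.

R ≈ 8.67×10⁵ m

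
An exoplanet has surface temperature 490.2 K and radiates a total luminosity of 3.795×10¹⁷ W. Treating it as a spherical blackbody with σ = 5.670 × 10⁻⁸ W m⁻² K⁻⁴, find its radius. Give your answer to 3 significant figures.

L = 4πR²σT⁴ ⇒ R = √(L/(4πσT⁴)).
σT⁴ = 3273.98 W/m², so R = √(3.795×10¹⁷/(4π×3273.98)) = 3.04×10⁶ m.

R ≈ 3.04×10⁶ m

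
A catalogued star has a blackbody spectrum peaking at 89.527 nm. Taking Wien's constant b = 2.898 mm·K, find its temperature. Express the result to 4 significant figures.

T ≈ 3.237×10⁴ K

Wien's law gives T = b/λ_max = (2.898×10⁻³ m·K)/(8.9527×10⁻⁸ m) = 3.237×10⁴ K.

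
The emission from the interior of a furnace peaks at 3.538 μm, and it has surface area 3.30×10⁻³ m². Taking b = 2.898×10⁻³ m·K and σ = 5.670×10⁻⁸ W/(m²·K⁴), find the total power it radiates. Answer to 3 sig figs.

P ≈ 84.2 W

Wien's law: T = b/λ_max = 2.898×10⁻³/3.538×10⁻⁶ = 819.107 K.
Area A = 3.30×10⁻³ m².
Then P = σAT⁴ = 5.670×10⁻⁸×3.30×10⁻³×(819.107)⁴ = 84.2 W.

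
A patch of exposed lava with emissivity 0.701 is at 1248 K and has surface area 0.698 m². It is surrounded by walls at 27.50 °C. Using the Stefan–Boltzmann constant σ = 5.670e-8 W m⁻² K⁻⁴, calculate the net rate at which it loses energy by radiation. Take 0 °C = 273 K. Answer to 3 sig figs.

Net loss ≈ 6.71×10⁴ W

Surroundings: T = 27.50 °C + 273 = 300.50 K.
Area A = 0.698 m².
Net radiated power P_net = εσA(T⁴ − T₀⁴) = 0.701×5.670×10⁻⁸×0.698×(1248⁴ − 300.50⁴).
T⁴ − T₀⁴ = 2.42582×10¹² − 8.15414×10⁹ = 2.41767×10¹² K⁴, so P_net = 6.71×10⁴ W.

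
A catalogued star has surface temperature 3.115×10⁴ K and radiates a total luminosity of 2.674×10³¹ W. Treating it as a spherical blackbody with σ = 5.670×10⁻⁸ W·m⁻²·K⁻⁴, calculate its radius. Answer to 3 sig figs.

L = 4πR²σT⁴ ⇒ R = √(L/(4πσT⁴)).
σT⁴ = 5.33845×10¹⁰ W/m², so R = √(2.674×10³¹/(4π×5.33845×10¹⁰)) = 6.31×10⁹ m.

R ≈ 6.31×10⁹ m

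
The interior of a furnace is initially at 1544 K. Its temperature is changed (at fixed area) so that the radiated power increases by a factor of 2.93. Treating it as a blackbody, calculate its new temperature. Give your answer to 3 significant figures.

P ∝ T⁴, so T₂/T₁ = (P₂/P₁)^(1/4) = (2.93)^(1/4) = 1.30833.
T₂ = 1544 × 1.30833 = 2.02×10³ K.

T₂ ≈ 2.02×10³ K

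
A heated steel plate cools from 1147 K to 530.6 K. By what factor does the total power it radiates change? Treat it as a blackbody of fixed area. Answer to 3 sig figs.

P ∝ T⁴, so P₂/P₁ = (T₂/T₁)⁴ = (530.6/1147)⁴ = (0.462598)⁴ = 0.0458.

P₂/P₁ ≈ 0.0458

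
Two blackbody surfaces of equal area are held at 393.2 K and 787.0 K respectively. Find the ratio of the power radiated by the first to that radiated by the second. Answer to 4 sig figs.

With equal areas, P₁/P₂ = (T₁/T₂)⁴ = (393.2/787.0)⁴ = 0.06231.

P₁/P₂ ≈ 0.06231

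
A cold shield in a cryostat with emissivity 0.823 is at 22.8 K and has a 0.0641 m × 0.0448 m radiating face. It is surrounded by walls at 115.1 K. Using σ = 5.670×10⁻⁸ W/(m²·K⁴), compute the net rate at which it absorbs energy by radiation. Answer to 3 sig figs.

Net gain ≈ 0.0235 W

Area A = 0.0641 × 0.0448 = 2.87168×10⁻³ m².
Net radiated power P_net = εσA(T⁴ − T₀⁴) = 0.823×5.670×10⁻⁸×2.87168×10⁻³×(22.8⁴ − 115.1⁴).
T⁴ − T₀⁴ = 2.70234×10⁵ − 1.75510×10⁸ = -1.75240×10⁸ K⁴, so P_net = -0.0235 W — negative, meaning a net gain of 0.0235 W.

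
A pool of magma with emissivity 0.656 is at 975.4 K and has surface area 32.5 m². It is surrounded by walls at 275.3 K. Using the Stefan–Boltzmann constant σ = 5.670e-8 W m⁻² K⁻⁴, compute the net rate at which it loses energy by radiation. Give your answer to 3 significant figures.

Area A = 32.5 m².
Net radiated power P_net = εσA(T⁴ − T₀⁴) = 0.656×5.670×10⁻⁸×32.5×(975.4⁴ − 275.3⁴).
T⁴ − T₀⁴ = 9.05172×10¹¹ − 5.74414×10⁹ = 8.99428×10¹¹ K⁴, so P_net = 1.09×10⁶ W.

Net loss ≈ 1.09×10⁶ W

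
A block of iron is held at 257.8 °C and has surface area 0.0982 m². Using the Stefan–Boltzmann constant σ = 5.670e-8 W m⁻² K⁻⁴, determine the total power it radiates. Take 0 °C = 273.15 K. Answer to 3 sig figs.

P ≈ 442 W

T = 257.8 °C + 273.15 = 530.95 K.
Area A = 0.0982 m².
P = σAT⁴ = 5.670×10⁻⁸ × 0.0982 × (530.95)⁴ = 442 W.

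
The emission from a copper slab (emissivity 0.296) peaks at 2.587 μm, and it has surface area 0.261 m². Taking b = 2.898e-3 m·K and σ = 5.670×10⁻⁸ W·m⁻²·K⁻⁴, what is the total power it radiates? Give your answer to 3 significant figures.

P ≈ 6.90×10³ W

Wien's law: T = b/λ_max = 2.898×10⁻³/2.587×10⁻⁶ = 1120.22 K.
Area A = 0.261 m².
Then P = εσAT⁴ = 0.296×5.670×10⁻⁸×0.261×(1120.22)⁴ = 6.90×10³ W.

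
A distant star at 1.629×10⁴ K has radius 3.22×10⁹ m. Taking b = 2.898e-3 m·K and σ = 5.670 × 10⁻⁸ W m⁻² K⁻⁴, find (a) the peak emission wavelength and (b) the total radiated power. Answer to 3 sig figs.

λ_max ≈ 178 nm; P ≈ 5.20×10²⁹ W

(a) λ_max = b/T = 2.898×10⁻³/1.629×10⁴ = 1.779×10⁻⁷ m = 178 nm.
Surface area A = 4πR² = 4π(3.22×10⁹ m)² = 1.30293×10²⁰ m².
(b) P = σAT⁴ = 5.670×10⁻⁸×1.30293×10²⁰×(1.629×10⁴)⁴ = 5.20×10²⁹ W.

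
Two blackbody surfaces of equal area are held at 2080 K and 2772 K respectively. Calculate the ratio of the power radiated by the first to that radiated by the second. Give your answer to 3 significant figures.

With equal areas, P₁/P₂ = (T₁/T₂)⁴ = (2080/2772)⁴ = 0.317.

P₁/P₂ ≈ 0.317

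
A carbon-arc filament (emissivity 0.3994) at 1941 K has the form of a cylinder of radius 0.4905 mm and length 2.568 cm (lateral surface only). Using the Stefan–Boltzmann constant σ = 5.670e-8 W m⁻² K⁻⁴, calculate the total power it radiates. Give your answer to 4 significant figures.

Lateral area A = 2πrL = 2π×4.905×10⁻⁴×0.02568 = 7.91433×10⁻⁵ m².
P = εσAT⁴ = 0.3994 × 5.670×10⁻⁸ × 7.91433×10⁻⁵ × (1941)⁴ = 25.44 W.

P ≈ 25.44 W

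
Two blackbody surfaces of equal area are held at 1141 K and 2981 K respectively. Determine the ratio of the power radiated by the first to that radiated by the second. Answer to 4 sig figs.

P₁/P₂ ≈ 0.02146

With equal areas, P₁/P₂ = (T₁/T₂)⁴ = (1141/2981)⁴ = 0.02146.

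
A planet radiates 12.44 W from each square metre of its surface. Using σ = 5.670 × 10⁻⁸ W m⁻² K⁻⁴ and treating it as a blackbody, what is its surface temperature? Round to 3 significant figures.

T ≈ 122 K

I = σT⁴, so T = (I/σ)^(1/4) = (12.44/(5.670×10⁻⁸))^(1/4) = 122 K.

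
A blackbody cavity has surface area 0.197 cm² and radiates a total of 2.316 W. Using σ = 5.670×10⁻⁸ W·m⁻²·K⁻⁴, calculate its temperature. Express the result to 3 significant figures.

T ≈ 1.20×10³ K

Area A = 0.197 cm² = 1.97×10⁻⁵ m².
P = σAT⁴ ⇒ T = (P/(σA))^(1/4) = (2.316/(5.670×10⁻⁸×1.97×10⁻⁵))^(1/4) = 1.20×10³ K.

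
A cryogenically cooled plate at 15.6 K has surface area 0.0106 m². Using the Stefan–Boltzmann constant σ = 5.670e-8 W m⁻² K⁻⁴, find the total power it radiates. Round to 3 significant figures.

P ≈ 3.56×10⁻⁵ W

Area A = 0.0106 m².
P = σAT⁴ = 5.670×10⁻⁸ × 0.0106 × (15.6)⁴ = 3.56×10⁻⁵ W.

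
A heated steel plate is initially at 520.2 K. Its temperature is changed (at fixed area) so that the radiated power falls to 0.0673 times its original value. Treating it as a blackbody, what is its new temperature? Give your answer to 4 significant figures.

P ∝ T⁴, so T₂/T₁ = (P₂/P₁)^(1/4) = (0.0673)^(1/4) = 0.509335.
T₂ = 520.2 × 0.509335 = 265.0 K.

T₂ ≈ 265.0 K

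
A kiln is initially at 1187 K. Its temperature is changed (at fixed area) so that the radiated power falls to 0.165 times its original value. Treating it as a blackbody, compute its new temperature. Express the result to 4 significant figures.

P ∝ T⁴, so T₂/T₁ = (P₂/P₁)^(1/4) = (0.165)^(1/4) = 0.637340.
T₂ = 1187 × 0.637340 = 756.5 K.

T₂ ≈ 756.5 K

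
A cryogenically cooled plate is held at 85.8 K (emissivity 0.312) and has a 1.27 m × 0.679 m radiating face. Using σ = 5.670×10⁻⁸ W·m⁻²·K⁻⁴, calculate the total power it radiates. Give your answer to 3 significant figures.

Area A = 1.27 × 0.679 = 0.86233 m².
P = εσAT⁴ = 0.312 × 5.670×10⁻⁸ × 0.86233 × (85.8)⁴ = 0.827 W.

P ≈ 0.827 W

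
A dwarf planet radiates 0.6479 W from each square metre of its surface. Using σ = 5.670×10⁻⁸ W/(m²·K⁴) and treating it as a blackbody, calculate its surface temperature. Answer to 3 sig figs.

T ≈ 58.1 K

I = σT⁴, so T = (I/σ)^(1/4) = (0.6479/(5.670×10⁻⁸))^(1/4) = 58.1 K.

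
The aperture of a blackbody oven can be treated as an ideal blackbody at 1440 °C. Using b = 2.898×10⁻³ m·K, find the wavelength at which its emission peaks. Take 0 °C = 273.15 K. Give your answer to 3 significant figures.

T = 1440 °C + 273.15 = 1713.15 K.
Wien's displacement law: λ_max = b/T = (2.898×10⁻³ m·K)/(1713.15 K) = 1.692×10⁻⁶ m.
That is 1.69×10³ nm, in the infrared range.

λ_max ≈ 1.69×10³ nm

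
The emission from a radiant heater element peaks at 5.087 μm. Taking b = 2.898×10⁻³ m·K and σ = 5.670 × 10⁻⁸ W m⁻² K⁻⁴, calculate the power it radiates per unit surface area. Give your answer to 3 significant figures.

I ≈ 5.97×10³ W/m²

Wien's law: T = b/λ_max = 2.898×10⁻³/5.087×10⁻⁶ = 569.687 K.
Then I = σT⁴ = 5.670×10⁻⁸×(569.687)⁴ = 5.97×10³ W/m².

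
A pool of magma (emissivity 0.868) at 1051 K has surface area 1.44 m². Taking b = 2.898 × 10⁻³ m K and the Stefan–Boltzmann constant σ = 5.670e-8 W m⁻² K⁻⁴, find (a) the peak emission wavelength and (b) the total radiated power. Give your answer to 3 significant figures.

λ_max ≈ 2.76×10³ nm; P ≈ 8.65×10⁴ W

(a) λ_max = b/T = 2.898×10⁻³/1051 = 2.757×10⁻⁶ m = 2.76×10³ nm.
Area A = 1.44 m².
(b) P = εσAT⁴ = 0.868×5.670×10⁻⁸×1.44×(1051)⁴ = 8.65×10⁴ W.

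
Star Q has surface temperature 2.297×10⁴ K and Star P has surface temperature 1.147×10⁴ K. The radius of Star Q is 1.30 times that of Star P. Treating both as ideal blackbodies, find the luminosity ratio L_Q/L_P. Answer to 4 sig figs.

L_Q/L_P ≈ 27.18

L ∝ R²T⁴, so L_Q/L_P = (R_Q/R_P)²(T_Q/T_P)⁴ = (1.30)² × (2.297×10⁴/1.147×10⁴)⁴ = 1.69 × 16.0839 = 27.18.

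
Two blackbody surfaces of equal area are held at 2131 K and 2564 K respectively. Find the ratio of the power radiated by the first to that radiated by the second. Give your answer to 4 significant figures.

With equal areas, P₁/P₂ = (T₁/T₂)⁴ = (2131/2564)⁴ = 0.4772.

P₁/P₂ ≈ 0.4772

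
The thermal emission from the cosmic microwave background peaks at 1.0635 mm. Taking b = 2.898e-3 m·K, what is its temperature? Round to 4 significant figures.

T ≈ 2.725 K

Wien's law gives T = b/λ_max = (2.898×10⁻³ m·K)/(1.0635×10⁻³ m) = 2.725 K.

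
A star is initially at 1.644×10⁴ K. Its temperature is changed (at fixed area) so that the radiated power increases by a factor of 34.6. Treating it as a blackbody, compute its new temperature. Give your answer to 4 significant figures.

T₂ ≈ 3.987×10⁴ K

P ∝ T⁴, so T₂/T₁ = (P₂/P₁)^(1/4) = (34.6)^(1/4) = 2.42532.
T₂ = 1.644×10⁴ × 2.42532 = 3.987×10⁴ K.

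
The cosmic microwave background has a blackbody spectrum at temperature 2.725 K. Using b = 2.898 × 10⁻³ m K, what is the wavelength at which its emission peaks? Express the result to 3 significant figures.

λ_max ≈ 1.06×10⁻³ m

Wien's displacement law: λ_max = b/T = (2.898×10⁻³ m·K)/(2.725 K) = 1.063×10⁻³ m.
That is 1.06×10⁻³ m, in the microwave range.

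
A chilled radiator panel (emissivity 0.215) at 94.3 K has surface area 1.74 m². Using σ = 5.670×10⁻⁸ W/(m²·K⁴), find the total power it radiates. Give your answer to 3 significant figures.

P ≈ 1.68 W

Area A = 1.74 m².
P = εσAT⁴ = 0.215 × 5.670×10⁻⁸ × 1.74 × (94.3)⁴ = 1.68 W.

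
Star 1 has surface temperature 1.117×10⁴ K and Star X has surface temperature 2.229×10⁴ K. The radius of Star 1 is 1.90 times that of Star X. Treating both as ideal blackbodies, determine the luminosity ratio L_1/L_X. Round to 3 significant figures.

L_1/L_X ≈ 0.228

L ∝ R²T⁴, so L_1/L_X = (R_1/R_X)²(T_1/T_X)⁴ = (1.90)² × (1.117×10⁴/2.229×10⁴)⁴ = 3.61 × 0.0630627 = 0.228.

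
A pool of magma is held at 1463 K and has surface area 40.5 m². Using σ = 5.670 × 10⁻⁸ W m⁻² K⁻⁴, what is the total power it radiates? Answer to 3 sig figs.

Area A = 40.5 m².
P = σAT⁴ = 5.670×10⁻⁸ × 40.5 × (1463)⁴ = 1.05×10⁷ W.

P ≈ 1.05×10⁷ W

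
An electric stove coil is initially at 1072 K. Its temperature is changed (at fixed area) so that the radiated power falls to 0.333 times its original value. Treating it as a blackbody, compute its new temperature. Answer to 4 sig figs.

T₂ ≈ 814.3 K

P ∝ T⁴, so T₂/T₁ = (P₂/P₁)^(1/4) = (0.333)^(1/4) = 0.759646.
T₂ = 1072 × 0.759646 = 814.3 K.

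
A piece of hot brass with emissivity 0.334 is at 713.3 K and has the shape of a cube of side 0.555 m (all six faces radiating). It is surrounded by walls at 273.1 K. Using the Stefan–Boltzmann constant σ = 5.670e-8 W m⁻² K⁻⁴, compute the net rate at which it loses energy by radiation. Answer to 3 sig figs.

Area A = 6s² = 6×(0.555 m)² = 1.84815 m².
Net radiated power P_net = εσA(T⁴ − T₀⁴) = 0.334×5.670×10⁻⁸×1.84815×(713.3⁴ − 273.1⁴).
T⁴ − T₀⁴ = 2.58874×10¹¹ − 5.56271×10⁹ = 2.53311×10¹¹ K⁴, so P_net = 8.87×10³ W.

Net loss ≈ 8.87×10³ W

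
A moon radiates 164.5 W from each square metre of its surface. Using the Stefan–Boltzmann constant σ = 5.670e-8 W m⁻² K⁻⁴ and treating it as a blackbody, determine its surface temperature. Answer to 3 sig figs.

T ≈ 232 K

I = σT⁴, so T = (I/σ)^(1/4) = (164.5/(5.670×10⁻⁸))^(1/4) = 232 K.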